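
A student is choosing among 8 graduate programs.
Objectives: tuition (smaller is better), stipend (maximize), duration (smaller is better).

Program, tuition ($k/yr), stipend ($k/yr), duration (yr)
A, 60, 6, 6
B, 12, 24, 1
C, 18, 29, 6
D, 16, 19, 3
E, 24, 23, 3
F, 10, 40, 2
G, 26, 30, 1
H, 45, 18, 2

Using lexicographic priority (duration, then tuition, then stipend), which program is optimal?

First minimize duration: best is 1, kept {B, G}.
Then minimize tuition: best is 12, kept {B}.

B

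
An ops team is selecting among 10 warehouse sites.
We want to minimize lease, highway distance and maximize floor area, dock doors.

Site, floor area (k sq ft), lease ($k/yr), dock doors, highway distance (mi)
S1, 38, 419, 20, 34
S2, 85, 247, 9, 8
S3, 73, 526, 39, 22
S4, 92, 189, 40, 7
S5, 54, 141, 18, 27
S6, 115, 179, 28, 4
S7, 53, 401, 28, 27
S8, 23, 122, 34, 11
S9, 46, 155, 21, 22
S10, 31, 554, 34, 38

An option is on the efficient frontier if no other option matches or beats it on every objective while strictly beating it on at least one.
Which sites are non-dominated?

S4, S5, S6, S8, S9

S1: dominated by S4 (floor area 92≥38, lease 189≤419, dock doors 40≥20, highway distance 7≤34).
S2: dominated by S4 (floor area 92≥85, lease 189≤247, dock doors 40≥9, highway distance 7≤8).
S3: dominated by S4 (floor area 92≥73, lease 189≤526, dock doors 40≥39, highway distance 7≤22).
S4: not dominated (best dock doors).
S5: not dominated.
S6: not dominated (best floor area).
S7: dominated by S4 (floor area 92≥53, lease 189≤401, dock doors 40≥28, highway distance 7≤27).
S8: not dominated (best lease).
S9: not dominated.
S10: dominated by S3 (floor area 73≥31, lease 526≤554, dock doors 39≥34, highway distance 22≤38).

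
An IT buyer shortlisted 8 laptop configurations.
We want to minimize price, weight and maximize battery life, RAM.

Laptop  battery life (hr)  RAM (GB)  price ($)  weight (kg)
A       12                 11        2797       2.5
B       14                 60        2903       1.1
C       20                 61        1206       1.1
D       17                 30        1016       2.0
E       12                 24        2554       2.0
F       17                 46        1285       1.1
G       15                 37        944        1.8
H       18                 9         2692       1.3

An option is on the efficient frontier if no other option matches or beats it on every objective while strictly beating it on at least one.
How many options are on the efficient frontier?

3

A: dominated by C (battery life 20≥12, RAM 61≥11, price 1206≤2797, weight 1.1≤2.5).
B: dominated by C (battery life 20≥14, RAM 61≥60, price 1206≤2903, weight 1.1≤1.1).
C: not dominated (best battery life).
D: not dominated.
E: dominated by C (battery life 20≥12, RAM 61≥24, price 1206≤2554, weight 1.1≤2.0).
F: dominated by C (battery life 20≥17, RAM 61≥46, price 1206≤1285, weight 1.1≤1.1).
G: not dominated (best price).
H: dominated by C (battery life 20≥18, RAM 61≥9, price 1206≤2692, weight 1.1≤1.3).
Pareto-optimal: C, D, G → 3.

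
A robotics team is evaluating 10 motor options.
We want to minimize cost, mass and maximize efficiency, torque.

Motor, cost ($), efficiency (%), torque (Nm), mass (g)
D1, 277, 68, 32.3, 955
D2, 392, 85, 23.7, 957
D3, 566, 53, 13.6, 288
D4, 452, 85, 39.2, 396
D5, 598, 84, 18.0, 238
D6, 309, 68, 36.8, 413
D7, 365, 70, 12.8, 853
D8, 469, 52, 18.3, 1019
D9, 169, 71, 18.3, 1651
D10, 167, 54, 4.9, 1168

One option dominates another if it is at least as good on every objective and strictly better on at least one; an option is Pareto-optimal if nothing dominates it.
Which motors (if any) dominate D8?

D1: cost 277≤469, efficiency 68≥52, torque 32.3≥18.3, mass 955≤1019 — dominates D8.
D2: cost 392≤469, efficiency 85≥52, torque 23.7≥18.3, mass 957≤1019 — dominates D8.
D4: cost 452≤469, efficiency 85≥52, torque 39.2≥18.3, mass 396≤1019 — dominates D8.
D6: cost 309≤469, efficiency 68≥52, torque 36.8≥18.3, mass 413≤1019 — dominates D8.
Others (D3, D5, D7, D9, D10) are each worse than D8 on at least one objective.

D1, D2, D4, D6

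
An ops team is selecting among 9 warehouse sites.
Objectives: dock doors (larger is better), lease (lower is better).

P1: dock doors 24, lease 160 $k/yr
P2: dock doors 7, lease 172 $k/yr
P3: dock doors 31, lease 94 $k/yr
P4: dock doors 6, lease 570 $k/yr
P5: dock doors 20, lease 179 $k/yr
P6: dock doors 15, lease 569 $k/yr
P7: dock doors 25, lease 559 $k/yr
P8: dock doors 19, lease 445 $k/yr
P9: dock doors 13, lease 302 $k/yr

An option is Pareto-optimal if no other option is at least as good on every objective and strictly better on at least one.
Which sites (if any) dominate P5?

P1, P3

P1: dock doors 24≥20, lease 160≤179 — dominates P5.
P3: dock doors 31≥20, lease 94≤179 — dominates P5.
Others (P2, P4, P6, P7, P8, P9) are each worse than P5 on at least one objective.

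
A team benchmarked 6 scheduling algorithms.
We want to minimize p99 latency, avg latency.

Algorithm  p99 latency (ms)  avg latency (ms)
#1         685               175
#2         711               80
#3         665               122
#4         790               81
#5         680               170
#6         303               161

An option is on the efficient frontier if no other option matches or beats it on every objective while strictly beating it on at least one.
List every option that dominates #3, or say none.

none

#1: worse on p99 latency (685 vs 665).
#2: worse on p99 latency (711 vs 665).
#4: worse on p99 latency (790 vs 665).
#5: worse on p99 latency (680 vs 665).
#6: worse on avg latency (161 vs 122).
No option dominates #3.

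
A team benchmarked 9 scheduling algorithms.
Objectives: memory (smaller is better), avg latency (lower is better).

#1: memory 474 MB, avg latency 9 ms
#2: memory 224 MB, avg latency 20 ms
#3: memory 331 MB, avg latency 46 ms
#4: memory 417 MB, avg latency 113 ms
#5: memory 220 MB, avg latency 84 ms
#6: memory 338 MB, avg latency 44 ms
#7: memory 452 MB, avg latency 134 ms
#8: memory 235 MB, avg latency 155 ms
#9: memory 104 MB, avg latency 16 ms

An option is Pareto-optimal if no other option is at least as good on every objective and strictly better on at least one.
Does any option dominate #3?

#2 vs #3: memory 224≤331, avg latency 20≤46 — #2 is at least as good on every objective and strictly better on at least one, so #2 dominates #3.

Yes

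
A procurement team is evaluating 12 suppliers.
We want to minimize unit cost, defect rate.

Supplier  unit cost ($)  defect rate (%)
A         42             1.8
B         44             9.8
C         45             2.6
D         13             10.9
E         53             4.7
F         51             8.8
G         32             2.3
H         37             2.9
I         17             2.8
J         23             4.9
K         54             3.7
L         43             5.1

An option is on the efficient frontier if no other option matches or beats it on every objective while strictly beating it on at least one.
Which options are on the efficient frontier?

A, D, G, I

A: not dominated (best defect rate).
B: dominated by A (unit cost 42≤44, defect rate 1.8≤9.8).
C: dominated by A (unit cost 42≤45, defect rate 1.8≤2.6).
D: not dominated (best unit cost).
E: dominated by A (unit cost 42≤53, defect rate 1.8≤4.7).
F: dominated by A (unit cost 42≤51, defect rate 1.8≤8.8).
G: not dominated.
H: dominated by G (unit cost 32≤37, defect rate 2.3≤2.9).
I: not dominated.
J: dominated by I (unit cost 17≤23, defect rate 2.8≤4.9).
K: dominated by A (unit cost 42≤54, defect rate 1.8≤3.7).
L: dominated by A (unit cost 42≤43, defect rate 1.8≤5.1).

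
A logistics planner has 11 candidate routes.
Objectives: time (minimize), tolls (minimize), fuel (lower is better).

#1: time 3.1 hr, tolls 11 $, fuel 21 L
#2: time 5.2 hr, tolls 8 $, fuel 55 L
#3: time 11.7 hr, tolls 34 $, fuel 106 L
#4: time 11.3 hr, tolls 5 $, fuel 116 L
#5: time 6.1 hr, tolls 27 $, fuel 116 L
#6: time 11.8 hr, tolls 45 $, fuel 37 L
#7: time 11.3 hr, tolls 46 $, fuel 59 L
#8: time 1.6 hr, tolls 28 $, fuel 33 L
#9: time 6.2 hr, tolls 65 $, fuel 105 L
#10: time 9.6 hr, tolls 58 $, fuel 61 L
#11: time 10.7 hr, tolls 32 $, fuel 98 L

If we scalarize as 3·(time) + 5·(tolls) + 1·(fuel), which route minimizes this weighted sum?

#1: 3·3.1 + 5·11 + 1·21 = 85.3
#2: 3·5.2 + 5·8 + 1·55 = 110.6
#3: 3·11.7 + 5·34 + 1·106 = 311.1
#4: 3·11.3 + 5·5 + 1·116 = 174.9
#5: 3·6.1 + 5·27 + 1·116 = 269.3
#6: 3·11.8 + 5·45 + 1·37 = 297.4
#7: 3·11.3 + 5·46 + 1·59 = 322.9
#8: 3·1.6 + 5·28 + 1·33 = 177.8
#9: 3·6.2 + 5·65 + 1·105 = 448.6
#10: 3·9.6 + 5·58 + 1·61 = 379.8
#11: 3·10.7 + 5·32 + 1·98 = 290.1
Lowest: #1 at 85.3.

#1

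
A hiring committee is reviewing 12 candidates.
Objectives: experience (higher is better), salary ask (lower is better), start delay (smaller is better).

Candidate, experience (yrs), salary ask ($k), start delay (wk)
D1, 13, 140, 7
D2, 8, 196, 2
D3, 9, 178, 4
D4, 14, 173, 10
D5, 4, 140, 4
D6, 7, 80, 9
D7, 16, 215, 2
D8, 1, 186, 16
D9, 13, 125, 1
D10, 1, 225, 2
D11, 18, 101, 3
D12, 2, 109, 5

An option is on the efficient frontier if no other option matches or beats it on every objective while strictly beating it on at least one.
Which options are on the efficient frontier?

D6, D7, D9, D11

D1: dominated by D9 (experience 13≥13, salary ask 125≤140, start delay 1≤7).
D2: dominated by D9 (experience 13≥8, salary ask 125≤196, start delay 1≤2).
D3: dominated by D9 (experience 13≥9, salary ask 125≤178, start delay 1≤4).
D4: dominated by D11 (experience 18≥14, salary ask 101≤173, start delay 3≤10).
D5: dominated by D9 (experience 13≥4, salary ask 125≤140, start delay 1≤4).
D6: not dominated (best salary ask).
D7: not dominated.
D8: dominated by D1 (experience 13≥1, salary ask 140≤186, start delay 7≤16).
D9: not dominated (best start delay).
D10: dominated by D2 (experience 8≥1, salary ask 196≤225, start delay 2≤2).
D11: not dominated (best experience).
D12: dominated by D11 (experience 18≥2, salary ask 101≤109, start delay 3≤5).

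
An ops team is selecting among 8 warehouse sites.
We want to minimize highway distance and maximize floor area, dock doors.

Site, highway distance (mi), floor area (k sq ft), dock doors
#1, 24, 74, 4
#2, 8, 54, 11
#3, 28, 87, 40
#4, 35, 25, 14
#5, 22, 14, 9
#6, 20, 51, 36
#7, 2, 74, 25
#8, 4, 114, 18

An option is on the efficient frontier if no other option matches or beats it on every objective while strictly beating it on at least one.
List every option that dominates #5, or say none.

#2: highway distance 8≤22, floor area 54≥14, dock doors 11≥9 — dominates #5.
#6: highway distance 20≤22, floor area 51≥14, dock doors 36≥9 — dominates #5.
#7: highway distance 2≤22, floor area 74≥14, dock doors 25≥9 — dominates #5.
#8: highway distance 4≤22, floor area 114≥14, dock doors 18≥9 — dominates #5.
Others (#1, #3, #4) are each worse than #5 on at least one objective.

#2, #6, #7, #8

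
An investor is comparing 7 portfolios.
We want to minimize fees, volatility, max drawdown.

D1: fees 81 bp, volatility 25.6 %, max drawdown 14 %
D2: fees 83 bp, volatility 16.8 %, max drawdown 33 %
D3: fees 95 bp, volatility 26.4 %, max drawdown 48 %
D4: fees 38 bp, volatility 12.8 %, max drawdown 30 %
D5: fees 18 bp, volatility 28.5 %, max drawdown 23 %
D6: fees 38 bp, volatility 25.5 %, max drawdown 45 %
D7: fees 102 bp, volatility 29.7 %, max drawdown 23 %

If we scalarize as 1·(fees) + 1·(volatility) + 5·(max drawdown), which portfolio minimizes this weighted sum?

D5

D1: 1·81 + 1·25.6 + 5·14 = 176.6
D2: 1·83 + 1·16.8 + 5·33 = 264.8
D3: 1·95 + 1·26.4 + 5·48 = 361.4
D4: 1·38 + 1·12.8 + 5·30 = 200.8
D5: 1·18 + 1·28.5 + 5·23 = 161.5
D6: 1·38 + 1·25.5 + 5·45 = 288.5
D7: 1·102 + 1·29.7 + 5·23 = 246.7
Lowest: D5 at 161.5.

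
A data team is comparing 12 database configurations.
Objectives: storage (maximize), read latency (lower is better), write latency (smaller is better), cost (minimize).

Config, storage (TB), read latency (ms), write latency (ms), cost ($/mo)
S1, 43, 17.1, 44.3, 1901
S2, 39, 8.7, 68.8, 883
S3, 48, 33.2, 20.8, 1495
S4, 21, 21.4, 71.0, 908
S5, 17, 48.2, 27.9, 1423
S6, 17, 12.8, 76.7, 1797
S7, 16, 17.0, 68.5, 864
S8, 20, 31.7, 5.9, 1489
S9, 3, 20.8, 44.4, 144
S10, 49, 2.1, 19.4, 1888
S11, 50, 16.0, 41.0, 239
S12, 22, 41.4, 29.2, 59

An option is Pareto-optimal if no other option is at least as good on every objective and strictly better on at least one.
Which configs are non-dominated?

S2, S3, S5, S8, S9, S10, S11, S12

S1: dominated by S10 (storage 49≥43, read latency 2.1≤17.1, write latency 19.4≤44.3, cost 1888≤1901).
S2: not dominated.
S3: not dominated.
S4: dominated by S2 (storage 39≥21, read latency 8.7≤21.4, write latency 68.8≤71.0, cost 883≤908).
S5: not dominated.
S6: dominated by S2 (storage 39≥17, read latency 8.7≤12.8, write latency 68.8≤76.7, cost 883≤1797).
S7: dominated by S11 (storage 50≥16, read latency 16.0≤17.0, write latency 41.0≤68.5, cost 239≤864).
S8: not dominated (best write latency).
S9: not dominated.
S10: not dominated (best read latency).
S11: not dominated (best storage).
S12: not dominated (best cost).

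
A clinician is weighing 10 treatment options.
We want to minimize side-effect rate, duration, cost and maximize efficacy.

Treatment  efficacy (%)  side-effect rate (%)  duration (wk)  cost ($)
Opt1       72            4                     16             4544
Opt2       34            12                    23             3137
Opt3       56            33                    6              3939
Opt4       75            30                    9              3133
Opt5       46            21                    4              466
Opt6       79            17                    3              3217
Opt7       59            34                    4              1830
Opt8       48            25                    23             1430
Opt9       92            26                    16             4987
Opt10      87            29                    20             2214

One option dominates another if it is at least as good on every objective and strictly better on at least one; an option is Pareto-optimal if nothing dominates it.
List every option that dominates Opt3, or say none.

Opt6: efficacy 79≥56, side-effect rate 17≤33, duration 3≤6, cost 3217≤3939 — dominates Opt3.
Others (Opt1, Opt2, Opt4, Opt5, Opt7, Opt8, Opt9, Opt10) are each worse than Opt3 on at least one objective.

Opt6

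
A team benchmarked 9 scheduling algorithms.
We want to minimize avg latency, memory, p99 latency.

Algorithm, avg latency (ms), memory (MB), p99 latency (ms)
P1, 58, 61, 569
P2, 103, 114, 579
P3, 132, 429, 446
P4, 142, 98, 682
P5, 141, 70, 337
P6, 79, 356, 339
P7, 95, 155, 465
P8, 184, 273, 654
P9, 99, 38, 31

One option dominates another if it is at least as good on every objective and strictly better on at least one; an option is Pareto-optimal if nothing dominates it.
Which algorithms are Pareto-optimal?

P1: not dominated (best avg latency).
P2: dominated by P1 (avg latency 58≤103, memory 61≤114, p99 latency 569≤579).
P3: dominated by P6 (avg latency 79≤132, memory 356≤429, p99 latency 339≤446).
P4: dominated by P1 (avg latency 58≤142, memory 61≤98, p99 latency 569≤682).
P5: dominated by P9 (avg latency 99≤141, memory 38≤70, p99 latency 31≤337).
P6: not dominated.
P7: not dominated.
P8: dominated by P1 (avg latency 58≤184, memory 61≤273, p99 latency 569≤654).
P9: not dominated (best memory).

P1, P6, P7, P9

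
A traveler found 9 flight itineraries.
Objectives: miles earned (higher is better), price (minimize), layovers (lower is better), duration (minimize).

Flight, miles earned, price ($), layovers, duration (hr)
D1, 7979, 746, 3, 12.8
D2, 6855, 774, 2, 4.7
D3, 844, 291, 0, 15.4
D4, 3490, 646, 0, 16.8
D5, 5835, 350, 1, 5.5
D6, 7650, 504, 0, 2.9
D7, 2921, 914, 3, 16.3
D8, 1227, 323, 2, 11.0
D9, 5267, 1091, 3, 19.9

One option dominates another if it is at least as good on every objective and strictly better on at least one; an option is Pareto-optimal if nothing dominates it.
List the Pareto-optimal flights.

D1, D3, D5, D6, D8

D1: not dominated (best miles earned).
D2: dominated by D6 (miles earned 7650≥6855, price 504≤774, layovers 0≤2, duration 2.9≤4.7).
D3: not dominated (best price).
D4: dominated by D6 (miles earned 7650≥3490, price 504≤646, layovers 0≤0, duration 2.9≤16.8).
D5: not dominated.
D6: not dominated (best duration).
D7: dominated by D1 (miles earned 7979≥2921, price 746≤914, layovers 3≤3, duration 12.8≤16.3).
D8: not dominated.
D9: dominated by D1 (miles earned 7979≥5267, price 746≤1091, layovers 3≤3, duration 12.8≤19.9).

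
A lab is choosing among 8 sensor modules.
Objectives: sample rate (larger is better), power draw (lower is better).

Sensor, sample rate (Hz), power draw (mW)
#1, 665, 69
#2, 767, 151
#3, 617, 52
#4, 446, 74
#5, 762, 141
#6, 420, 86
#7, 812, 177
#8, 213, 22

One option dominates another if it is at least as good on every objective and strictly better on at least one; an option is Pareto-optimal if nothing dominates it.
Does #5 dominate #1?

#5 vs #1: #5 is worse on power draw (141 vs 69), so it does not dominate #1.

No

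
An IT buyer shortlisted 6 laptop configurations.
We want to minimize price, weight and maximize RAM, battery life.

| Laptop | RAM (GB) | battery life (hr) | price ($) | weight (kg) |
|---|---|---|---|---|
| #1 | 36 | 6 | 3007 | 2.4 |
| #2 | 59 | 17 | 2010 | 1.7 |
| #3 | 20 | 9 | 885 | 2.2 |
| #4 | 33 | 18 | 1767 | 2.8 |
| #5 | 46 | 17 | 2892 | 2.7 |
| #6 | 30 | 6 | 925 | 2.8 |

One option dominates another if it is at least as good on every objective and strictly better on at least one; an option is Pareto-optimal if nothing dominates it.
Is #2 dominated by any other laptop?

No

#1: worse on RAM (36 vs 59).
#3: worse on RAM (20 vs 59).
#4: worse on RAM (33 vs 59).
#5: worse on RAM (46 vs 59).
#6: worse on RAM (30 vs 59).
No option is at least as good as #2 on every objective and strictly better on one.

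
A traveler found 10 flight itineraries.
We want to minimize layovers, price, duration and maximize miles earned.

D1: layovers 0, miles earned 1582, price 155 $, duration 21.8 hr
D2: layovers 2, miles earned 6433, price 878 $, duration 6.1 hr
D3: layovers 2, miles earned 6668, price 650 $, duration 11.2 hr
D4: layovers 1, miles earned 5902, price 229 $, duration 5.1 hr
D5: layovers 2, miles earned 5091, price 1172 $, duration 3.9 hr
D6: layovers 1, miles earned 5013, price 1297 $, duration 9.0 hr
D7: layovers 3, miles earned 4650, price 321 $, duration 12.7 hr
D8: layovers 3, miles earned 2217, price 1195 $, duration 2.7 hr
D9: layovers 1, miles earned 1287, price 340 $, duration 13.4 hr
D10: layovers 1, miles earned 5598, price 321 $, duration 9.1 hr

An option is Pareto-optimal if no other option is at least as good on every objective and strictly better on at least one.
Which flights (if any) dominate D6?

D4

D4: layovers 1≤1, miles earned 5902≥5013, price 229≤1297, duration 5.1≤9.0 — dominates D6.
Others (D1, D2, D3, D5, D7, D8, D9, D10) are each worse than D6 on at least one objective.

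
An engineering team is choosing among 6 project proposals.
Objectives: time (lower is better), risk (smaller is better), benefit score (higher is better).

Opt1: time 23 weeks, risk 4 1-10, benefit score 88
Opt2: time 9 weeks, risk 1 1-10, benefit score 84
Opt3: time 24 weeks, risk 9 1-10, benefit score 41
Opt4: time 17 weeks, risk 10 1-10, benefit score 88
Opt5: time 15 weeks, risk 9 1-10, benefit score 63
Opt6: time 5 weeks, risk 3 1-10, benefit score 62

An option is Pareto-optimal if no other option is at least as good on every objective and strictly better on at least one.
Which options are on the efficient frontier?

Opt1: not dominated.
Opt2: not dominated (best risk).
Opt3: dominated by Opt1 (time 23≤24, risk 4≤9, benefit score 88≥41).
Opt4: not dominated.
Opt5: dominated by Opt2 (time 9≤15, risk 1≤9, benefit score 84≥63).
Opt6: not dominated (best time).

Opt1, Opt2, Opt4, Opt6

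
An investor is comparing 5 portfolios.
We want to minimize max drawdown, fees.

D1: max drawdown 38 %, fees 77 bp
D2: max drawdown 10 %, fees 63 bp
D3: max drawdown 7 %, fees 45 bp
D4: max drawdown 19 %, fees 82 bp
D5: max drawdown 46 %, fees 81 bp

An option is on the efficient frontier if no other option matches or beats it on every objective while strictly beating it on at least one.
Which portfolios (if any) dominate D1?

D2, D3

D2: max drawdown 10≤38, fees 63≤77 — dominates D1.
D3: max drawdown 7≤38, fees 45≤77 — dominates D1.
Others (D4, D5) are each worse than D1 on at least one objective.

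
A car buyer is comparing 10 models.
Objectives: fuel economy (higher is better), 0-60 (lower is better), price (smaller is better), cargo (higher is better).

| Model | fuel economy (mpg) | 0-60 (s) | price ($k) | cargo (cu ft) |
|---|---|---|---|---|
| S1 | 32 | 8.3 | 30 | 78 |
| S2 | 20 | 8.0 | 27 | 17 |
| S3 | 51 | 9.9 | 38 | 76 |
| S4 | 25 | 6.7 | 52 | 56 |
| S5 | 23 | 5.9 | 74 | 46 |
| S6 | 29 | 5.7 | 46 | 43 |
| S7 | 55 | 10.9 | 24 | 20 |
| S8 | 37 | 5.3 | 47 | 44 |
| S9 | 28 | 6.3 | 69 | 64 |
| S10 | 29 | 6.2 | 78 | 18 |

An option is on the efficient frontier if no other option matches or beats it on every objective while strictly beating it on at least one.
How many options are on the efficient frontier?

S1: not dominated (best cargo).
S2: not dominated.
S3: not dominated.
S4: not dominated.
S5: not dominated.
S6: not dominated.
S7: not dominated (best fuel economy).
S8: not dominated (best 0-60).
S9: not dominated.
S10: dominated by S6 (fuel economy 29≥29, 0-60 5.7≤6.2, price 46≤78, cargo 43≥18).
Pareto-optimal: S1, S2, S3, S4, S5, S6, S7, S8, S9 → 9.

9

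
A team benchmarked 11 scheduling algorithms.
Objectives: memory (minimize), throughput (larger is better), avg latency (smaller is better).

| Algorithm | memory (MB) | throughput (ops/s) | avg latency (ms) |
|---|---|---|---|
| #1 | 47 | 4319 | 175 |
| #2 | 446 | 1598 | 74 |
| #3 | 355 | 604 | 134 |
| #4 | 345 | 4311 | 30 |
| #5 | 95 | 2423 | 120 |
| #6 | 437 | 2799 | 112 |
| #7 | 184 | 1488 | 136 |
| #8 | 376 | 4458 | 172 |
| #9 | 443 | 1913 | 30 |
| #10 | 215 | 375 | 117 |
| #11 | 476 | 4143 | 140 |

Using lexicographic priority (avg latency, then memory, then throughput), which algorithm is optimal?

First minimize avg latency: best is 30, kept {#4, #9}.
Then minimize memory: best is 345, kept {#4}.

#4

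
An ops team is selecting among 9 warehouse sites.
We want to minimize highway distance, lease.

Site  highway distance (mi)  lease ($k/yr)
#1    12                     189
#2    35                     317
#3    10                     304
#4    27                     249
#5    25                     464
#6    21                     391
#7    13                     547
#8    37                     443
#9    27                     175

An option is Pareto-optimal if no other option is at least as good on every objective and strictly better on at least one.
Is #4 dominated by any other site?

#1 vs #4: highway distance 12≤27, lease 189≤249 — #1 is at least as good on every objective and strictly better on at least one, so #1 dominates #4.

Yes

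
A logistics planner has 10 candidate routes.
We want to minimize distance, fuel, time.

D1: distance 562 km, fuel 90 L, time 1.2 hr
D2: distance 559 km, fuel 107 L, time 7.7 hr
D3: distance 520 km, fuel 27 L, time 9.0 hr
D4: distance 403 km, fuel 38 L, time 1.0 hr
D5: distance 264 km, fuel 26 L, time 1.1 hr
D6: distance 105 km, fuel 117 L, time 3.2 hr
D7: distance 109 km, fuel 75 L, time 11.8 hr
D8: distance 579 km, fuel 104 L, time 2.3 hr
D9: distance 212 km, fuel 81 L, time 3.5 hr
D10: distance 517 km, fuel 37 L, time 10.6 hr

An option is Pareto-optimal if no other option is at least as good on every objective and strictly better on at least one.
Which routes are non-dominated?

D1: dominated by D4 (distance 403≤562, fuel 38≤90, time 1.0≤1.2).
D2: dominated by D4 (distance 403≤559, fuel 38≤107, time 1.0≤7.7).
D3: dominated by D5 (distance 264≤520, fuel 26≤27, time 1.1≤9.0).
D4: not dominated (best time).
D5: not dominated (best fuel).
D6: not dominated (best distance).
D7: not dominated.
D8: dominated by D1 (distance 562≤579, fuel 90≤104, time 1.2≤2.3).
D9: not dominated.
D10: dominated by D5 (distance 264≤517, fuel 26≤37, time 1.1≤10.6).

D4, D5, D6, D7, D9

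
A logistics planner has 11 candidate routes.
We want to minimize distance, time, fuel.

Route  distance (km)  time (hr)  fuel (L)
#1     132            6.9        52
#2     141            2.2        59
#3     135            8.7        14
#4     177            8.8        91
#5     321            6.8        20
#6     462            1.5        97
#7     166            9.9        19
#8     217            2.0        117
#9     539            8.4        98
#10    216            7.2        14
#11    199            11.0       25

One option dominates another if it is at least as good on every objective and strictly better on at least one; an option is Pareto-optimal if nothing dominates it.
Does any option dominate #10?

No

#1: worse on fuel (52 vs 14).
#2: worse on fuel (59 vs 14).
#3: worse on time (8.7 vs 7.2).
#4: worse on time (8.8 vs 7.2).
#5: worse on distance (321 vs 216).
#6: worse on distance (462 vs 216).
#7: worse on time (9.9 vs 7.2).
#8: worse on distance (217 vs 216).
#9: worse on distance (539 vs 216).
#11: worse on time (11.0 vs 7.2).
No option is at least as good as #10 on every objective and strictly better on one.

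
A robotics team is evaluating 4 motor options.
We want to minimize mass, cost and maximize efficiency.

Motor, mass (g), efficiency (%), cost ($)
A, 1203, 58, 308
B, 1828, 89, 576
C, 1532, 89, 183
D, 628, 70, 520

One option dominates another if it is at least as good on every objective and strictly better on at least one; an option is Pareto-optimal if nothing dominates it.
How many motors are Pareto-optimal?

A: not dominated.
B: dominated by C (mass 1532≤1828, efficiency 89≥89, cost 183≤576).
C: not dominated (best cost).
D: not dominated (best mass).
Pareto-optimal: A, C, D → 3.

3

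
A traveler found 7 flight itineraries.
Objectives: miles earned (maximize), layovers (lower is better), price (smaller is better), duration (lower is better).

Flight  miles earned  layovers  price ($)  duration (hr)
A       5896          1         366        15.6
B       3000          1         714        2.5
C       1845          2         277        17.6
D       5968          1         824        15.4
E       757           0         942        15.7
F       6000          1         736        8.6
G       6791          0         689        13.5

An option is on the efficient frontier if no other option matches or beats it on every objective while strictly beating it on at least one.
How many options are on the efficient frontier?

A: not dominated.
B: not dominated (best duration).
C: not dominated (best price).
D: dominated by F (miles earned 6000≥5968, layovers 1≤1, price 736≤824, duration 8.6≤15.4).
E: dominated by G (miles earned 6791≥757, layovers 0≤0, price 689≤942, duration 13.5≤15.7).
F: not dominated.
G: not dominated (best miles earned).
Pareto-optimal: A, B, C, F, G → 5.

5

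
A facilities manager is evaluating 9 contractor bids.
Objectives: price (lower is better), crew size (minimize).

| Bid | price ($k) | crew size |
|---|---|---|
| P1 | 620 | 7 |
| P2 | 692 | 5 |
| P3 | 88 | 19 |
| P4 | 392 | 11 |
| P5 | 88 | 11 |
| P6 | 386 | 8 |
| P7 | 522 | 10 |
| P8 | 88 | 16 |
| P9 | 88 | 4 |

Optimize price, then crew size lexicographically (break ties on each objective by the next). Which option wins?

First minimize price: best is 88, kept {P3, P5, P8, P9}.
Then minimize crew size: best is 4, kept {P9}.

P9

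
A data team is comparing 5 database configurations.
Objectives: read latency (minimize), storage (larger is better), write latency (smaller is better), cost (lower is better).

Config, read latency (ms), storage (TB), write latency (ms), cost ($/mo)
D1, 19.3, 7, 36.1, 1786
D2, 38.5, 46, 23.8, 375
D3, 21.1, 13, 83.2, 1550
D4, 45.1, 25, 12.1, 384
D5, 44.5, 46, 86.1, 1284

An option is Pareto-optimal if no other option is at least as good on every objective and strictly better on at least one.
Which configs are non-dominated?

D1, D2, D3, D4

D1: not dominated (best read latency).
D2: not dominated (best cost).
D3: not dominated.
D4: not dominated (best write latency).
D5: dominated by D2 (read latency 38.5≤44.5, storage 46≥46, write latency 23.8≤86.1, cost 375≤1284).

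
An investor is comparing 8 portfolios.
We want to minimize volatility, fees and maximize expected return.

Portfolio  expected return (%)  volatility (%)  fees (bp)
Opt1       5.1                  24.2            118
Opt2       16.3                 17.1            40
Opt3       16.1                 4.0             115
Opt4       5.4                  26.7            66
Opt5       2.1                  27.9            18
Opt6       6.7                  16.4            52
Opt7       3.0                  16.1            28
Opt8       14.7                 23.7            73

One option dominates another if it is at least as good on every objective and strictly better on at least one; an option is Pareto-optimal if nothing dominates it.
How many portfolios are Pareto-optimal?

Opt1: dominated by Opt2 (expected return 16.3≥5.1, volatility 17.1≤24.2, fees 40≤118).
Opt2: not dominated (best expected return).
Opt3: not dominated (best volatility).
Opt4: dominated by Opt2 (expected return 16.3≥5.4, volatility 17.1≤26.7, fees 40≤66).
Opt5: not dominated (best fees).
Opt6: not dominated.
Opt7: not dominated.
Opt8: dominated by Opt2 (expected return 16.3≥14.7, volatility 17.1≤23.7, fees 40≤73).
Pareto-optimal: Opt2, Opt3, Opt5, Opt6, Opt7 → 5.

5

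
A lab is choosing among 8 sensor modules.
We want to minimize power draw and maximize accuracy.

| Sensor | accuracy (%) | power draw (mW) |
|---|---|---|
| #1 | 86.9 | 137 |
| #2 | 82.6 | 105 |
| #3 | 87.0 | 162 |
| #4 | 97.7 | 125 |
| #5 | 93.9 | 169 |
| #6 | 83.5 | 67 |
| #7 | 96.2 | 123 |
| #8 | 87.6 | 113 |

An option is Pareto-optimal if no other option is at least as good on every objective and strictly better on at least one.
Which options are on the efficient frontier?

#1: dominated by #4 (accuracy 97.7≥86.9, power draw 125≤137).
#2: dominated by #6 (accuracy 83.5≥82.6, power draw 67≤105).
#3: dominated by #4 (accuracy 97.7≥87.0, power draw 125≤162).
#4: not dominated (best accuracy).
#5: dominated by #4 (accuracy 97.7≥93.9, power draw 125≤169).
#6: not dominated (best power draw).
#7: not dominated.
#8: not dominated.

#4, #6, #7, #8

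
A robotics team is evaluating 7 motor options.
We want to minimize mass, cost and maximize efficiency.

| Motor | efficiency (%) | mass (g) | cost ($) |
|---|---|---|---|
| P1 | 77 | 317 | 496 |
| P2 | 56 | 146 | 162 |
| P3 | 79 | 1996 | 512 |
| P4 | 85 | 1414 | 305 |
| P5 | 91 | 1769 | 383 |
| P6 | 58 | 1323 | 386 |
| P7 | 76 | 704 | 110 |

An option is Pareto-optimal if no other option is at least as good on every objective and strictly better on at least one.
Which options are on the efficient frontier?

P1: not dominated.
P2: not dominated (best mass).
P3: dominated by P4 (efficiency 85≥79, mass 1414≤1996, cost 305≤512).
P4: not dominated.
P5: not dominated (best efficiency).
P6: dominated by P7 (efficiency 76≥58, mass 704≤1323, cost 110≤386).
P7: not dominated (best cost).

P1, P2, P4, P5, P7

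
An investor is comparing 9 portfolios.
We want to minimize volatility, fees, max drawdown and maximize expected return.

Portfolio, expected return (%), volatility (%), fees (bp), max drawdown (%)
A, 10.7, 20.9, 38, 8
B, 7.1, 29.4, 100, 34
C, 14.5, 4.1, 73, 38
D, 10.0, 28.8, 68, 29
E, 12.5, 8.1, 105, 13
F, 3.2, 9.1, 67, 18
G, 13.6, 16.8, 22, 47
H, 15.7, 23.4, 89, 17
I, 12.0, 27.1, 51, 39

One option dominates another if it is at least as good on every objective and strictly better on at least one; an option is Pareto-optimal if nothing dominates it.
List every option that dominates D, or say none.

A: expected return 10.7≥10.0, volatility 20.9≤28.8, fees 38≤68, max drawdown 8≤29 — dominates D.
Others (B, C, E, F, G, H, I) are each worse than D on at least one objective.

A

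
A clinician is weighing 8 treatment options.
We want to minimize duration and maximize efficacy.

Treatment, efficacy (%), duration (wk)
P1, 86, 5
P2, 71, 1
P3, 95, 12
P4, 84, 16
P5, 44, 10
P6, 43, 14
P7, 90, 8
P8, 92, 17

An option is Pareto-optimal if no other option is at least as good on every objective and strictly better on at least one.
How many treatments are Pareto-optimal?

P1: not dominated.
P2: not dominated (best duration).
P3: not dominated (best efficacy).
P4: dominated by P1 (efficacy 86≥84, duration 5≤16).
P5: dominated by P1 (efficacy 86≥44, duration 5≤10).
P6: dominated by P1 (efficacy 86≥43, duration 5≤14).
P7: not dominated.
P8: dominated by P3 (efficacy 95≥92, duration 12≤17).
Pareto-optimal: P1, P2, P3, P7 → 4.

4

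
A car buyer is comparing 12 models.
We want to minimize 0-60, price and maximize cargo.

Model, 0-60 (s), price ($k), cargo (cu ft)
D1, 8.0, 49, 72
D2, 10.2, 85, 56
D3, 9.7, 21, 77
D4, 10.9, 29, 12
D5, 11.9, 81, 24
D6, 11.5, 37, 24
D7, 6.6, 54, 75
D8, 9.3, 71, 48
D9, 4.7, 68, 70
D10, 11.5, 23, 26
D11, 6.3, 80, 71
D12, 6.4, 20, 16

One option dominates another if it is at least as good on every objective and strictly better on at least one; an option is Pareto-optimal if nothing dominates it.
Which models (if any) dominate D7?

none

D1: worse on 0-60 (8.0 vs 6.6).
D2: worse on 0-60 (10.2 vs 6.6).
D3: worse on 0-60 (9.7 vs 6.6).
D4: worse on 0-60 (10.9 vs 6.6).
D5: worse on 0-60 (11.9 vs 6.6).
D6: worse on 0-60 (11.5 vs 6.6).
D8: worse on 0-60 (9.3 vs 6.6).
D9: worse on price (68 vs 54).
D10: worse on 0-60 (11.5 vs 6.6).
D11: worse on price (80 vs 54).
D12: worse on cargo (16 vs 75).
No option dominates D7.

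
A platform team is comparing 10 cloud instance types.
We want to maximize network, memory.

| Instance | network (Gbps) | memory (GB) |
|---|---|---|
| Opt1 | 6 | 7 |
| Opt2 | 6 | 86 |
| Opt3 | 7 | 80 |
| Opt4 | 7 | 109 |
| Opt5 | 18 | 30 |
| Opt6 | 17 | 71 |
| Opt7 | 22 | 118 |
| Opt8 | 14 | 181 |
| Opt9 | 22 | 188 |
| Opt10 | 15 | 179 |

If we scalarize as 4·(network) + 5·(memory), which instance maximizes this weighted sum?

Opt1: 4·6 + 5·7 = 59
Opt2: 4·6 + 5·86 = 454
Opt3: 4·7 + 5·80 = 428
Opt4: 4·7 + 5·109 = 573
Opt5: 4·18 + 5·30 = 222
Opt6: 4·17 + 5·71 = 423
Opt7: 4·22 + 5·118 = 678
Opt8: 4·14 + 5·181 = 961
Opt9: 4·22 + 5·188 = 1028
Opt10: 4·15 + 5·179 = 955
Highest: Opt9 at 1028.

Opt9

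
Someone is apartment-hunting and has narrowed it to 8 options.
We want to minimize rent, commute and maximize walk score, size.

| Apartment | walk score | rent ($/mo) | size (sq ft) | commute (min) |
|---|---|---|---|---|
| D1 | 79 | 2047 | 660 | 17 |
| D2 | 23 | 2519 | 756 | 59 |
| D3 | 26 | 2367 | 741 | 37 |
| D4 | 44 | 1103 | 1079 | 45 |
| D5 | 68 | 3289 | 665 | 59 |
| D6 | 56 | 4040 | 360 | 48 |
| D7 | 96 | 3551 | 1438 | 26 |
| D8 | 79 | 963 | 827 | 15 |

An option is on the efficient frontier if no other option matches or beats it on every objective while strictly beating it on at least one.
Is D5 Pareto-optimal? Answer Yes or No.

No

D8 vs D5: walk score 79≥68, rent 963≤3289, size 827≥665, commute 15≤59 — D8 is at least as good on every objective and strictly better on at least one, so D8 dominates D5.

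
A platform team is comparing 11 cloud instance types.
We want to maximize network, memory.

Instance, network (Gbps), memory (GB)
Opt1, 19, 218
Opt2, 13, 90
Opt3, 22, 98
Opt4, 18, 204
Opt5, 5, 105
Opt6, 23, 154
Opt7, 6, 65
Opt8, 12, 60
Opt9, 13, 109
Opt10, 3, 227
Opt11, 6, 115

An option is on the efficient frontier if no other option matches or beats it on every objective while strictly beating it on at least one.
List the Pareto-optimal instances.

Opt1, Opt6, Opt10

Opt1: not dominated.
Opt2: dominated by Opt1 (network 19≥13, memory 218≥90).
Opt3: dominated by Opt6 (network 23≥22, memory 154≥98).
Opt4: dominated by Opt1 (network 19≥18, memory 218≥204).
Opt5: dominated by Opt1 (network 19≥5, memory 218≥105).
Opt6: not dominated (best network).
Opt7: dominated by Opt1 (network 19≥6, memory 218≥65).
Opt8: dominated by Opt1 (network 19≥12, memory 218≥60).
Opt9: dominated by Opt1 (network 19≥13, memory 218≥109).
Opt10: not dominated (best memory).
Opt11: dominated by Opt1 (network 19≥6, memory 218≥115).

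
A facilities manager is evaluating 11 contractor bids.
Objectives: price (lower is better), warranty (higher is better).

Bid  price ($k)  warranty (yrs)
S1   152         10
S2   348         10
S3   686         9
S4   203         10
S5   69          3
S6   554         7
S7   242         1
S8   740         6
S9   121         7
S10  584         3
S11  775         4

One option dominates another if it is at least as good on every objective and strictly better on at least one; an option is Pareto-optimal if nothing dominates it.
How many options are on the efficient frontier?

S1: not dominated.
S2: dominated by S1 (price 152≤348, warranty 10≥10).
S3: dominated by S1 (price 152≤686, warranty 10≥9).
S4: dominated by S1 (price 152≤203, warranty 10≥10).
S5: not dominated (best price).
S6: dominated by S1 (price 152≤554, warranty 10≥7).
S7: dominated by S1 (price 152≤242, warranty 10≥1).
S8: dominated by S1 (price 152≤740, warranty 10≥6).
S9: not dominated.
S10: dominated by S1 (price 152≤584, warranty 10≥3).
S11: dominated by S1 (price 152≤775, warranty 10≥4).
Pareto-optimal: S1, S5, S9 → 3.

3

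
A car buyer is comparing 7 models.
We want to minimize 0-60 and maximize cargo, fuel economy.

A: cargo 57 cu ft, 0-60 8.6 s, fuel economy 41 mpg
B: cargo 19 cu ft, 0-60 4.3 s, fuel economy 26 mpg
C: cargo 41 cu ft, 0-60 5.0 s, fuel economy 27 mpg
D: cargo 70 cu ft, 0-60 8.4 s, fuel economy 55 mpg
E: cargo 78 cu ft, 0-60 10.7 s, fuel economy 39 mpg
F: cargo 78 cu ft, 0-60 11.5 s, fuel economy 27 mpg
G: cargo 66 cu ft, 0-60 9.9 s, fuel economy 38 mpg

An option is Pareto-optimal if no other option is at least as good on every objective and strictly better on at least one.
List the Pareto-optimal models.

A: dominated by D (cargo 70≥57, 0-60 8.4≤8.6, fuel economy 55≥41).
B: not dominated (best 0-60).
C: not dominated.
D: not dominated (best fuel economy).
E: not dominated.
F: dominated by E (cargo 78≥78, 0-60 10.7≤11.5, fuel economy 39≥27).
G: dominated by D (cargo 70≥66, 0-60 8.4≤9.9, fuel economy 55≥38).

B, C, D, E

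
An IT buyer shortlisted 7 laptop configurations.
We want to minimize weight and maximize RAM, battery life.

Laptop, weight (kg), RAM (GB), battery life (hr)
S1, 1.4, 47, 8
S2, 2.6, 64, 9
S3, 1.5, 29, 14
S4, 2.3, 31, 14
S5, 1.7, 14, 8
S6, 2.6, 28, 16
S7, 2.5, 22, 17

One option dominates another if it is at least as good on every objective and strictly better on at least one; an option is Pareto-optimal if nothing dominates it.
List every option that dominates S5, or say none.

S1, S3

S1: weight 1.4≤1.7, RAM 47≥14, battery life 8≥8 — dominates S5.
S3: weight 1.5≤1.7, RAM 29≥14, battery life 14≥8 — dominates S5.
Others (S2, S4, S6, S7) are each worse than S5 on at least one objective.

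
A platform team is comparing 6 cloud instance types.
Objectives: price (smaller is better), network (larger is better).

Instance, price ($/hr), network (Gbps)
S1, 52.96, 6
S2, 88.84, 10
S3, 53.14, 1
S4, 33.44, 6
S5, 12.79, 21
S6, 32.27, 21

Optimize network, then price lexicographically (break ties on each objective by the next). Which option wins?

S5

First maximize network: best is 21, kept {S5, S6}.
Then minimize price: best is 12.79, kept {S5}.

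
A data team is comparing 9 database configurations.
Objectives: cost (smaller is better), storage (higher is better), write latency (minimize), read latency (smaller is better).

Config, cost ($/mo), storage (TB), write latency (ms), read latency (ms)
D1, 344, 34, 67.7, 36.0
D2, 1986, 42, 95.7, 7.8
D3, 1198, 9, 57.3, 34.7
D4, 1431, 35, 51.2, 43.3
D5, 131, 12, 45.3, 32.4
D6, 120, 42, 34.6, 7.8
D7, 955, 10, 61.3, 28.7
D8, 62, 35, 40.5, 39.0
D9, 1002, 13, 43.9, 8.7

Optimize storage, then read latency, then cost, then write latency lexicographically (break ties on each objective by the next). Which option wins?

D6

First maximize storage: best is 42, kept {D2, D6}.
Then minimize read latency: best is 7.8, kept {D2, D6}.
Then minimize cost: best is 120, kept {D6}.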